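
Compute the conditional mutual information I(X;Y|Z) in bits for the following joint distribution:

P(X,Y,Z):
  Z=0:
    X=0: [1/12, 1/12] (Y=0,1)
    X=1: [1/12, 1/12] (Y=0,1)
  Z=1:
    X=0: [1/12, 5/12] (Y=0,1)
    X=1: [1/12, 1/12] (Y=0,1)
0.0492 bits

Conditional mutual information: I(X;Y|Z) = H(X|Z) + H(Y|Z) - H(X,Y|Z)

H(Z) = 0.9183
H(X,Z) = 1.7925 → H(X|Z) = 0.8742
H(Y,Z) = 1.7925 → H(Y|Z) = 0.8742
H(X,Y,Z) = 2.6175 → H(X,Y|Z) = 1.6992

I(X;Y|Z) = 0.8742 + 0.8742 - 1.6992 = 0.0492 bits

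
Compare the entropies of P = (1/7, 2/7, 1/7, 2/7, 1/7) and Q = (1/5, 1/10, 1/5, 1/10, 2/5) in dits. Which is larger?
P

Computing entropies in dits:
H(P) = 0.6731
H(Q) = 0.6388

Distribution P has higher entropy.

Intuition: The distribution closer to uniform (more spread out) has higher entropy.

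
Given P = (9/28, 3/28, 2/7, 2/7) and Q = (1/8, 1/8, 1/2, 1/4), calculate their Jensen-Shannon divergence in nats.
0.0381 nats

Jensen-Shannon divergence is:
JSD(P||Q) = 0.5 × D_KL(P||M) + 0.5 × D_KL(Q||M)
where M = 0.5 × (P + Q) is the mixture distribution.

M = 0.5 × (9/28, 3/28, 2/7, 2/7) + 0.5 × (1/8, 1/8, 1/2, 1/4) = (0.223214, 0.116071, 11/28, 0.267857)

D_KL(P||M) = 0.0361 nats
D_KL(Q||M) = 0.0401 nats

JSD(P||Q) = 0.5 × 0.0361 + 0.5 × 0.0401 = 0.0381 nats

Unlike KL divergence, JSD is symmetric and bounded: 0 ≤ JSD ≤ log(2).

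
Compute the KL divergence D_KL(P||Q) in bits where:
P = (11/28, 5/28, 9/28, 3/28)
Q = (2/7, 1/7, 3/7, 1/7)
0.0601 bits

KL divergence: D_KL(P||Q) = Σ p(x) log(p(x)/q(x))

Computing term by term:
  x=0: 11/28 × log_2[(11/28)/(2/7)] = 11/28 × 0.4594 = 0.1805
  x=1: 5/28 × log_2[(5/28)/(1/7)] = 5/28 × 0.3219 = 0.0575
  x=2: 9/28 × log_2[(9/28)/(3/7)] = 9/28 × -0.4150 = -0.1334
  x=3: 3/28 × log_2[(3/28)/(1/7)] = 3/28 × -0.4150 = -0.0445

D_KL(P||Q) = 0.0601 bits

Note: KL divergence is always non-negative and equals 0 iff P = Q.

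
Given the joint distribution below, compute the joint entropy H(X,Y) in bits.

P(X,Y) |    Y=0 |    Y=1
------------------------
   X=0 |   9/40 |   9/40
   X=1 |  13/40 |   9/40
1.9796 bits

Joint entropy is H(X,Y) = -Σ_{x,y} p(x,y) log p(x,y).

Summing over all non-zero entries:
H(X,Y) = -[9/40·log_2(9/40) + 9/40·log_2(9/40) + 13/40·log_2(13/40) + 9/40·log_2(9/40)]
H(X,Y) = 1.9796 bits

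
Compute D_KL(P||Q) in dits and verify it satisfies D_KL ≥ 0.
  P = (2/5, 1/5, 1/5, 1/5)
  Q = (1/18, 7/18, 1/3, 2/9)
0.2317 dits

KL divergence satisfies the Gibbs inequality: D_KL(P||Q) ≥ 0 for all distributions P, Q.

D_KL(P||Q) = Σ p(x) log(p(x)/q(x))
Term by term:
  x=0: 2/5 × log_10[(2/5)/(1/18)] = 0.3429
  x=1: 1/5 × log_10[(1/5)/(7/18)] = -0.0578
  x=2: 1/5 × log_10[(1/5)/(1/3)] = -0.0444
  x=3: 1/5 × log_10[(1/5)/(2/9)] = -0.0092
D_KL(P||Q) = 0.2317 dits

D_KL(P||Q) = 0.2317 ≥ 0 ✓

This non-negativity is a fundamental property: relative entropy cannot be negative because it measures how different Q is from P.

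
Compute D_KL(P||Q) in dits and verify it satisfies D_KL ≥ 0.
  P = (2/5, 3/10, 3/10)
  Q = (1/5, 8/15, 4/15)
0.0608 dits

KL divergence satisfies the Gibbs inequality: D_KL(P||Q) ≥ 0 for all distributions P, Q.

D_KL(P||Q) = Σ p(x) log(p(x)/q(x))
Term by term:
  x=0: 2/5 × log_10[(2/5)/(1/5)] = 0.1204
  x=1: 3/10 × log_10[(3/10)/(8/15)] = -0.0750
  x=2: 3/10 × log_10[(3/10)/(4/15)] = 0.0153
D_KL(P||Q) = 0.0608 dits

D_KL(P||Q) = 0.0608 ≥ 0 ✓

This non-negativity is a fundamental property: relative entropy cannot be negative because it measures how different Q is from P.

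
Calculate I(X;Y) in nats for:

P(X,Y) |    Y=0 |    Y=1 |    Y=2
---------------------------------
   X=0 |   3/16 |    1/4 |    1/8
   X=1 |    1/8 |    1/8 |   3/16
0.0260 nats

Mutual information: I(X;Y) = H(X) + H(Y) - H(X,Y)

Marginals:
P(X) = (9/16, 7/16), H(X) = 0.6853 nats
P(Y) = (5/16, 3/8, 5/16), H(Y) = 1.0948 nats

Joint entropy: H(X,Y) = 1.7541 nats

I(X;Y) = 0.6853 + 1.0948 - 1.7541 = 0.0260 nats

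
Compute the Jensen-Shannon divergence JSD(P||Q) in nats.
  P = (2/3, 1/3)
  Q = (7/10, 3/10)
0.0006 nats

Jensen-Shannon divergence is:
JSD(P||Q) = 0.5 × D_KL(P||M) + 0.5 × D_KL(Q||M)
where M = 0.5 × (P + Q) is the mixture distribution.

M = 0.5 × (2/3, 1/3) + 0.5 × (7/10, 3/10) = (0.683333, 0.316667)

D_KL(P||M) = 0.0006 nats
D_KL(Q||M) = 0.0006 nats

JSD(P||Q) = 0.5 × 0.0006 + 0.5 × 0.0006 = 0.0006 nats

Unlike KL divergence, JSD is symmetric and bounded: 0 ≤ JSD ≤ log(2).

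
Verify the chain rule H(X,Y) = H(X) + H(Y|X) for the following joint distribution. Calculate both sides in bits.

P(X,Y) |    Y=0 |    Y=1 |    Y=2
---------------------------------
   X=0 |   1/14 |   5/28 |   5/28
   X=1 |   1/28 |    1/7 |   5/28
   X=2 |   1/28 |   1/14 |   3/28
H(X,Y) = 2.9651, H(X) = 1.5306, H(Y|X) = 1.4345 (all in bits)

Chain rule: H(X,Y) = H(X) + H(Y|X)

Left side — joint entropy directly:
H(X,Y) = -Σ p(x,y) log p(x,y) = 2.9651 bits

Right side — compute H(Y|X) from the conditional distributions:
P(X) = (3/7, 5/14, 3/14), so H(X) = 1.5306 bits
H(Y|X) = Σ_x P(X=x) · H(Y|X=x):
  P(Y|X=0) = (1/6, 5/12, 5/12), H(Y|X=0) = 1.4834, weight P(X=0) = 3/7
  P(Y|X=1) = (1/10, 2/5, 1/2), H(Y|X=1) = 1.3610, weight P(X=1) = 5/14
  P(Y|X=2) = (1/6, 1/3, 1/2), H(Y|X=2) = 1.4591, weight P(X=2) = 3/14
H(Y|X) = 1.4345 bits

H(X) + H(Y|X) = 1.5306 + 1.4345 = 2.9651 bits

Both sides equal 2.9651 bits. ✓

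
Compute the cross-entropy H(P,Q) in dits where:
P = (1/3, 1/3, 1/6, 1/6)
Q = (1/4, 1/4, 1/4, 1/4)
0.6021 dits

Cross-entropy: H(P,Q) = -Σ p(x) log q(x)

Alternatively: H(P,Q) = H(P) + D_KL(P||Q)
H(P) = 0.5775 dits
D_KL(P||Q) = 0.0246 dits

H(P,Q) = 0.5775 + 0.0246 = 0.6021 dits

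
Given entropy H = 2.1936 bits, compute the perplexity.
4.5745

Perplexity is 2^H (or exp(H) for natural log).

H = 2.1936 bits
Perplexity = 2^2.1936 = 4.5745

Interpretation: The model's uncertainty is equivalent to choosing uniformly among 4.6 options.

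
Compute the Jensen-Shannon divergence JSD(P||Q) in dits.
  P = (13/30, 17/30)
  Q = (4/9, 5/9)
0.0000 dits

Jensen-Shannon divergence is:
JSD(P||Q) = 0.5 × D_KL(P||M) + 0.5 × D_KL(Q||M)
where M = 0.5 × (P + Q) is the mixture distribution.

M = 0.5 × (13/30, 17/30) + 0.5 × (4/9, 5/9) = (0.438889, 0.561111)

D_KL(P||M) = 0.0000 dits
D_KL(Q||M) = 0.0000 dits

JSD(P||Q) = 0.5 × 0.0000 + 0.5 × 0.0000 = 0.0000 dits

Unlike KL divergence, JSD is symmetric and bounded: 0 ≤ JSD ≤ log(2).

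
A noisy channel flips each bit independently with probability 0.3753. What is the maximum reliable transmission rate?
0.0453 bits

For a binary symmetric channel (BSC) with error probability p:
Capacity C = 1 - H(p) bits per symbol

where H(p) = -p log₂(p) - (1-p) log₂(1-p) is the binary entropy function.

H(0.3753) = 0.9547 bits
C = 1 - 0.9547 = 0.0453 bits per symbol

This means we can reliably transmit up to 0.0453 bits of information per channel use.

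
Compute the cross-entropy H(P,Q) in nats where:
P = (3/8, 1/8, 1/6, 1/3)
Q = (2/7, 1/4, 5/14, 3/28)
1.5592 nats

Cross-entropy: H(P,Q) = -Σ p(x) log q(x)

Alternatively: H(P,Q) = H(P) + D_KL(P||Q)
H(P) = 1.2926 nats
D_KL(P||Q) = 0.2666 nats

H(P,Q) = 1.2926 + 0.2666 = 1.5592 nats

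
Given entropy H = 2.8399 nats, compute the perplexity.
17.1141

Perplexity is e^H (or exp(H) for natural log).

H = 2.8399 nats
Perplexity = e^2.8399 = 17.1141

Interpretation: The model's uncertainty is equivalent to choosing uniformly among 17.1 options.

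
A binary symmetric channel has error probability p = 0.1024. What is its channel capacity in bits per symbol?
0.5234 bits

For a binary symmetric channel (BSC) with error probability p:
Capacity C = 1 - H(p) bits per symbol

where H(p) = -p log₂(p) - (1-p) log₂(1-p) is the binary entropy function.

H(0.1024) = 0.4766 bits
C = 1 - 0.4766 = 0.5234 bits per symbol

This means we can reliably transmit up to 0.5234 bits of information per channel use.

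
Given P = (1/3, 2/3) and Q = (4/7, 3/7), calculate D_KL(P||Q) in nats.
0.1149 nats

KL divergence: D_KL(P||Q) = Σ p(x) log(p(x)/q(x))

Computing term by term:
  x=0: 1/3 × log_e[(1/3)/(4/7)] = 1/3 × -0.5390 = -0.1797
  x=1: 2/3 × log_e[(2/3)/(3/7)] = 2/3 × 0.4418 = 0.2946

D_KL(P||Q) = 0.1149 nats

Note: KL divergence is always non-negative and equals 0 iff P = Q.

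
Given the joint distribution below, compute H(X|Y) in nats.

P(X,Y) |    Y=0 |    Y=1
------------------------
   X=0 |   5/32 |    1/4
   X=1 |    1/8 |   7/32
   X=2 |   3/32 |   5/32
1.0794 nats

Using the chain rule: H(X|Y) = H(X,Y) - H(Y)

First, compute H(X,Y) = 1.7410 nats

Marginal P(Y) = (3/8, 5/8)
H(Y) = 0.6616 nats

H(X|Y) = H(X,Y) - H(Y) = 1.7410 - 0.6616 = 1.0794 nats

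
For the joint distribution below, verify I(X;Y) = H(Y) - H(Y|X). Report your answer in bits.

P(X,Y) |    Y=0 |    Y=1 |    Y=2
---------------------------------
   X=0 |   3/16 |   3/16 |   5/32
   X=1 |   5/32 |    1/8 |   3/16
I(X;Y) = 0.0104 bits

Mutual information has multiple equivalent forms:
- I(X;Y) = H(X) - H(X|Y)
- I(X;Y) = H(Y) - H(Y|X)
- I(X;Y) = H(X) + H(Y) - H(X,Y)

Computing all quantities:
H(X) = 0.9972, H(Y) = 1.5835, H(X,Y) = 2.5704
H(X|Y) = 0.9868, H(Y|X) = 1.5732

Verification:
H(X) - H(X|Y) = 0.9972 - 0.9868 = 0.0104
H(Y) - H(Y|X) = 1.5835 - 1.5732 = 0.0104
H(X) + H(Y) - H(X,Y) = 0.9972 + 1.5835 - 2.5704 = 0.0104

All forms give I(X;Y) = 0.0104 bits. ✓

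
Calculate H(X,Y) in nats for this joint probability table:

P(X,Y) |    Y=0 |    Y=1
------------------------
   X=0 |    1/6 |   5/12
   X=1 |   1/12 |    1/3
1.2367 nats

Joint entropy is H(X,Y) = -Σ_{x,y} p(x,y) log p(x,y).

Summing over all non-zero entries:
H(X,Y) = -[1/6·log_e(1/6) + 5/12·log_e(5/12) + 1/12·log_e(1/12) + 1/3·log_e(1/3)]
H(X,Y) = 1.2367 nats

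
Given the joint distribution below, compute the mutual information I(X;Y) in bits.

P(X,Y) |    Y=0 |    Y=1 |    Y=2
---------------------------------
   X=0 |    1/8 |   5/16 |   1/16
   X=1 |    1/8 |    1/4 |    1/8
0.0203 bits

Mutual information: I(X;Y) = H(X) + H(Y) - H(X,Y)

Marginals:
P(X) = (1/2, 1/2), H(X) = 1.0000 bits
P(Y) = (1/4, 9/16, 3/16), H(Y) = 1.4197 bits

Joint entropy: H(X,Y) = 2.3994 bits

I(X;Y) = 1.0000 + 1.4197 - 2.3994 = 0.0203 bits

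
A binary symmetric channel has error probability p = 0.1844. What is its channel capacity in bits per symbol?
0.3104 bits

For a binary symmetric channel (BSC) with error probability p:
Capacity C = 1 - H(p) bits per symbol

where H(p) = -p log₂(p) - (1-p) log₂(1-p) is the binary entropy function.

H(0.1844) = 0.6896 bits
C = 1 - 0.6896 = 0.3104 bits per symbol

This means we can reliably transmit up to 0.3104 bits of information per channel use.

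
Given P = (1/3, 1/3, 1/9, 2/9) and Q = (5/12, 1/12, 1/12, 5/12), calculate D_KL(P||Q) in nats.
0.2800 nats

KL divergence: D_KL(P||Q) = Σ p(x) log(p(x)/q(x))

Computing term by term:
  x=0: 1/3 × log_e[(1/3)/(5/12)] = 1/3 × -0.2231 = -0.0744
  x=1: 1/3 × log_e[(1/3)/(1/12)] = 1/3 × 1.3863 = 0.4621
  x=2: 1/9 × log_e[(1/9)/(1/12)] = 1/9 × 0.2877 = 0.0320
  x=3: 2/9 × log_e[(2/9)/(5/12)] = 2/9 × -0.6286 = -0.1397

D_KL(P||Q) = 0.2800 nats

Note: KL divergence is always non-negative and equals 0 iff P = Q.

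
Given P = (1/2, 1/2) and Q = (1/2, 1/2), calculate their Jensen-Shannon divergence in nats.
0.0000 nats

Jensen-Shannon divergence is:
JSD(P||Q) = 0.5 × D_KL(P||M) + 0.5 × D_KL(Q||M)
where M = 0.5 × (P + Q) is the mixture distribution.

M = 0.5 × (1/2, 1/2) + 0.5 × (1/2, 1/2) = (1/2, 1/2)

D_KL(P||M) = 0.0000 nats
D_KL(Q||M) = 0.0000 nats

JSD(P||Q) = 0.5 × 0.0000 + 0.5 × 0.0000 = 0.0000 nats

Unlike KL divergence, JSD is symmetric and bounded: 0 ≤ JSD ≤ log(2).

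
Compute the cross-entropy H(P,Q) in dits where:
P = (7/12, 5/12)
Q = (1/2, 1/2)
0.3010 dits

Cross-entropy: H(P,Q) = -Σ p(x) log q(x)

Alternatively: H(P,Q) = H(P) + D_KL(P||Q)
H(P) = 0.2950 dits
D_KL(P||Q) = 0.0061 dits

H(P,Q) = 0.2950 + 0.0061 = 0.3010 dits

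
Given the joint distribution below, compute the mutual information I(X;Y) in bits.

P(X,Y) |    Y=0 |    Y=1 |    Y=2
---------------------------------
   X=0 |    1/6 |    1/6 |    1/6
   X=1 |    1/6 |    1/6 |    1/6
0.0000 bits

Mutual information: I(X;Y) = H(X) + H(Y) - H(X,Y)

Marginals:
P(X) = (1/2, 1/2), H(X) = 1.0000 bits
P(Y) = (1/3, 1/3, 1/3), H(Y) = 1.5850 bits

Joint entropy: H(X,Y) = 2.5850 bits

I(X;Y) = 1.0000 + 1.5850 - 2.5850 = 0.0000 bits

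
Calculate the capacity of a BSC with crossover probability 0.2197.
0.2404 bits

For a binary symmetric channel (BSC) with error probability p:
Capacity C = 1 - H(p) bits per symbol

where H(p) = -p log₂(p) - (1-p) log₂(1-p) is the binary entropy function.

H(0.2197) = 0.7596 bits
C = 1 - 0.7596 = 0.2404 bits per symbol

This means we can reliably transmit up to 0.2404 bits of information per channel use.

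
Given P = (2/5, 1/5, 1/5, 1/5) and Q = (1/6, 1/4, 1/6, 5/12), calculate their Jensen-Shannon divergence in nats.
0.0463 nats

Jensen-Shannon divergence is:
JSD(P||Q) = 0.5 × D_KL(P||M) + 0.5 × D_KL(Q||M)
where M = 0.5 × (P + Q) is the mixture distribution.

M = 0.5 × (2/5, 1/5, 1/5, 1/5) + 0.5 × (1/6, 1/4, 1/6, 5/12) = (0.283333, 9/40, 0.183333, 0.308333)

D_KL(P||M) = 0.0452 nats
D_KL(Q||M) = 0.0475 nats

JSD(P||Q) = 0.5 × 0.0452 + 0.5 × 0.0475 = 0.0463 nats

Unlike KL divergence, JSD is symmetric and bounded: 0 ≤ JSD ≤ log(2).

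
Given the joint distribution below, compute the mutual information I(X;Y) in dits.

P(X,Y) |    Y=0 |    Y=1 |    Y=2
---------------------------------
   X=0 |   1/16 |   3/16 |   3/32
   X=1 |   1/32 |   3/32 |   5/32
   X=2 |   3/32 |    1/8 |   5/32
0.0157 dits

Mutual information: I(X;Y) = H(X) + H(Y) - H(X,Y)

Marginals:
P(X) = (11/32, 9/32, 3/8), H(X) = 0.4741 dits
P(Y) = (3/16, 13/32, 13/32), H(Y) = 0.4542 dits

Joint entropy: H(X,Y) = 0.9126 dits

I(X;Y) = 0.4741 + 0.4542 - 0.9126 = 0.0157 dits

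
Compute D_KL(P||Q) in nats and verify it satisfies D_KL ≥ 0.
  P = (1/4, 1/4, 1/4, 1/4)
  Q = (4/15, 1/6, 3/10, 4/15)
0.0235 nats

KL divergence satisfies the Gibbs inequality: D_KL(P||Q) ≥ 0 for all distributions P, Q.

D_KL(P||Q) = Σ p(x) log(p(x)/q(x))
Term by term:
  x=0: 1/4 × log_e[(1/4)/(4/15)] = -0.0161
  x=1: 1/4 × log_e[(1/4)/(1/6)] = 0.1014
  x=2: 1/4 × log_e[(1/4)/(3/10)] = -0.0456
  x=3: 1/4 × log_e[(1/4)/(4/15)] = -0.0161
D_KL(P||Q) = 0.0235 nats

D_KL(P||Q) = 0.0235 ≥ 0 ✓

This non-negativity is a fundamental property: relative entropy cannot be negative because it measures how different Q is from P.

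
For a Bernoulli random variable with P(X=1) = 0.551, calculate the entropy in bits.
0.9925 bits

The binary entropy function is:
H(p) = -p log(p) - (1-p) log(1-p)

H(0.551) = -0.551 × log_2(0.551) - 0.449 × log_2(0.449)
H(0.551) = 0.9925 bits

Note: Binary entropy is maximized at p=0.5 (H=1 bit) and minimized at p=0 or p=1 (H=0).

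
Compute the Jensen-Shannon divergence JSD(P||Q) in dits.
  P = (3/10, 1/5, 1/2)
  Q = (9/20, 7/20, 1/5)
0.0222 dits

Jensen-Shannon divergence is:
JSD(P||Q) = 0.5 × D_KL(P||M) + 0.5 × D_KL(Q||M)
where M = 0.5 × (P + Q) is the mixture distribution.

M = 0.5 × (3/10, 1/5, 1/2) + 0.5 × (9/20, 7/20, 1/5) = (3/8, 11/40, 7/20)

D_KL(P||M) = 0.0207 dits
D_KL(Q||M) = 0.0237 dits

JSD(P||Q) = 0.5 × 0.0207 + 0.5 × 0.0237 = 0.0222 dits

Unlike KL divergence, JSD is symmetric and bounded: 0 ≤ JSD ≤ log(2).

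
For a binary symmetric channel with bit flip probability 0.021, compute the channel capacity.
0.8530 bits

For a binary symmetric channel (BSC) with error probability p:
Capacity C = 1 - H(p) bits per symbol

where H(p) = -p log₂(p) - (1-p) log₂(1-p) is the binary entropy function.

H(0.021) = 0.1470 bits
C = 1 - 0.1470 = 0.8530 bits per symbol

This means we can reliably transmit up to 0.8530 bits of information per channel use.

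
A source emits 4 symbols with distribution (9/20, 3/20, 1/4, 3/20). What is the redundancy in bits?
0.1605 bits

Redundancy measures how far a source is from maximum entropy:
R = H_max - H(X)

Maximum entropy for 4 symbols: H_max = log_2(4) = 2.0000 bits
Actual entropy: H(X) = 1.8395 bits
Redundancy: R = 2.0000 - 1.8395 = 0.1605 bits

This redundancy represents potential for compression: the source could be compressed by 0.1605 bits per symbol.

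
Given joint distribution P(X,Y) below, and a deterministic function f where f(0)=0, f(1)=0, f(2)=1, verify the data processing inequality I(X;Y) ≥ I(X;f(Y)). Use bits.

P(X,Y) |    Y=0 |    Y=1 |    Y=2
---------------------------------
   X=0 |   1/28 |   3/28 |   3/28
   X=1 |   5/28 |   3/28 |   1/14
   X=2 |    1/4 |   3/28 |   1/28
I(X;Y) = 0.1363, I(X;f(Y)) = 0.0728, inequality holds: 0.1363 ≥ 0.0728

Data Processing Inequality: For any Markov chain X → Y → Z, we have I(X;Y) ≥ I(X;Z).

Here Z = f(Y) is a deterministic function of Y, forming X → Y → Z.

Original I(X;Y) = 0.1363 bits

After applying f:
P(X,Z) where Z=f(Y):
- P(X,Z=0) = P(X,Y=0) + P(X,Y=1)
- P(X,Z=1) = P(X,Y=2)

I(X;Z) = I(X;f(Y)) = 0.0728 bits

Verification: 0.1363 ≥ 0.0728 ✓

Information cannot be created by processing; the function f can only lose information about X.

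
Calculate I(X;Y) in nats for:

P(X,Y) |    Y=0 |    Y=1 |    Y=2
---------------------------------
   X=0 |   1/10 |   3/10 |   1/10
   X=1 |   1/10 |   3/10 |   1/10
0.0000 nats

Mutual information: I(X;Y) = H(X) + H(Y) - H(X,Y)

Marginals:
P(X) = (1/2, 1/2), H(X) = 0.6931 nats
P(Y) = (1/5, 3/5, 1/5), H(Y) = 0.9503 nats

Joint entropy: H(X,Y) = 1.6434 nats

I(X;Y) = 0.6931 + 0.9503 - 1.6434 = 0.0000 nats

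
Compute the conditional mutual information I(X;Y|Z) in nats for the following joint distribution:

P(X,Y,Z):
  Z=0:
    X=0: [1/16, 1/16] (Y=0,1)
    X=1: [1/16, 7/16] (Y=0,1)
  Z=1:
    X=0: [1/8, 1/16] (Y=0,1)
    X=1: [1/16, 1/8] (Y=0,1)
0.0590 nats

Conditional mutual information: I(X;Y|Z) = H(X|Z) + H(Y|Z) - H(X,Y|Z)

H(Z) = 0.6616
H(X,Z) = 1.2342 → H(X|Z) = 0.5727
H(Y,Z) = 1.2342 → H(Y|Z) = 0.5727
H(X,Y,Z) = 1.7480 → H(X,Y|Z) = 1.0864

I(X;Y|Z) = 0.5727 + 0.5727 - 1.0864 = 0.0590 nats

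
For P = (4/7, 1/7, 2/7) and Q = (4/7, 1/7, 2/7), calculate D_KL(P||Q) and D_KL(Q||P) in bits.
D_KL(P||Q) = 0.0000, D_KL(Q||P) = 0.0000

KL divergence is not symmetric: D_KL(P||Q) ≠ D_KL(Q||P) in general.

D_KL(P||Q) = 0.0000 bits
D_KL(Q||P) = 0.0000 bits

In this case they happen to be equal (to 4 decimal places).

This asymmetry is why KL divergence is not a true distance metric.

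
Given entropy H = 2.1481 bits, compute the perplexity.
4.4324

Perplexity is 2^H (or exp(H) for natural log).

H = 2.1481 bits
Perplexity = 2^2.1481 = 4.4324

Interpretation: The model's uncertainty is equivalent to choosing uniformly among 4.4 options.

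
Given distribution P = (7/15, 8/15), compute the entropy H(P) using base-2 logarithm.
0.9968 bits

Shannon entropy is H(X) = -Σ p(x) log p(x).

For P = (7/15, 8/15):
H = -7/15 × log_2(7/15) -8/15 × log_2(8/15)
H = 0.9968 bits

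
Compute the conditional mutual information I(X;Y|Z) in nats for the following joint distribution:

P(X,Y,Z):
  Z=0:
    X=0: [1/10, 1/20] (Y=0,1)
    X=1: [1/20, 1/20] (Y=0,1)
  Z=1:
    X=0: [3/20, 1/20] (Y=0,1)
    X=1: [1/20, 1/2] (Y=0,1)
0.1584 nats

Conditional mutual information: I(X;Y|Z) = H(X|Z) + H(Y|Z) - H(X,Y|Z)

H(Z) = 0.5623
H(X,Z) = 1.1655 → H(X|Z) = 0.6032
H(Y,Z) = 1.1655 → H(Y|Z) = 0.6032
H(X,Y,Z) = 1.6103 → H(X,Y|Z) = 1.0480

I(X;Y|Z) = 0.6032 + 0.6032 - 1.0480 = 0.1584 nats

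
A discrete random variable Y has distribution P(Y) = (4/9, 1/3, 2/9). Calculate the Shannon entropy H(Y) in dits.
0.4607 dits

Shannon entropy is H(X) = -Σ p(x) log p(x).

For P = (4/9, 1/3, 2/9):
H = -4/9 × log_10(4/9) -1/3 × log_10(1/3) -2/9 × log_10(2/9)
H = 0.4607 dits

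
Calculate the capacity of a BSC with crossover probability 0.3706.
0.0489 bits

For a binary symmetric channel (BSC) with error probability p:
Capacity C = 1 - H(p) bits per symbol

where H(p) = -p log₂(p) - (1-p) log₂(1-p) is the binary entropy function.

H(0.3706) = 0.9511 bits
C = 1 - 0.9511 = 0.0489 bits per symbol

This means we can reliably transmit up to 0.0489 bits of information per channel use.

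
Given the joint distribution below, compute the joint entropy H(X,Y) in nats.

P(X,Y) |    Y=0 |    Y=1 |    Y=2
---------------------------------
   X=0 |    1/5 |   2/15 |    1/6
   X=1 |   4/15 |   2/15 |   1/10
1.7405 nats

Joint entropy is H(X,Y) = -Σ_{x,y} p(x,y) log p(x,y).

Summing over all non-zero entries:
H(X,Y) = -[1/5·log_e(1/5) + 2/15·log_e(2/15) + 1/6·log_e(1/6) + 4/15·log_e(4/15) + 2/15·log_e(2/15) + 1/10·log_e(1/10)]
H(X,Y) = 1.7405 nats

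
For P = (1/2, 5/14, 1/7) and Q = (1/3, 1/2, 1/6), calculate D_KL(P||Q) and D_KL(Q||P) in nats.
D_KL(P||Q) = 0.0605, D_KL(Q||P) = 0.0588

KL divergence is not symmetric: D_KL(P||Q) ≠ D_KL(Q||P) in general.

D_KL(P||Q) = 0.0605 nats
D_KL(Q||P) = 0.0588 nats

No, they are not equal!

This asymmetry is why KL divergence is not a true distance metric.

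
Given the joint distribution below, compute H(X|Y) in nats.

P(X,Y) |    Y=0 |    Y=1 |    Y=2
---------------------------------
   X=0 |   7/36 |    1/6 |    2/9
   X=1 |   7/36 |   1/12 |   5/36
0.6693 nats

Using the chain rule: H(X|Y) = H(X,Y) - H(Y)

First, compute H(X,Y) = 1.7510 nats

Marginal P(Y) = (7/18, 1/4, 13/36)
H(Y) = 1.0817 nats

H(X|Y) = H(X,Y) - H(Y) = 1.7510 - 1.0817 = 0.6693 nats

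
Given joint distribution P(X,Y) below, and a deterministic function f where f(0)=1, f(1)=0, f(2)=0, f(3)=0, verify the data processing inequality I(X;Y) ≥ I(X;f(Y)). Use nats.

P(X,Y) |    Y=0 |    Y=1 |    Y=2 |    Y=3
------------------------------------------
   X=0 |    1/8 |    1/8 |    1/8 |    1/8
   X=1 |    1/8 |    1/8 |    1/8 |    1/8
I(X;Y) = 0.0000, I(X;f(Y)) = 0.0000, inequality holds: 0.0000 ≥ 0.0000

Data Processing Inequality: For any Markov chain X → Y → Z, we have I(X;Y) ≥ I(X;Z).

Here Z = f(Y) is a deterministic function of Y, forming X → Y → Z.

Original I(X;Y) = 0.0000 nats

After applying f:
P(X,Z) where Z=f(Y):
- P(X,Z=0) = P(X,Y=1) + P(X,Y=2) + P(X,Y=3)
- P(X,Z=1) = P(X,Y=0)

I(X;Z) = I(X;f(Y)) = 0.0000 nats

Verification: 0.0000 ≥ 0.0000 ✓

Information cannot be created by processing; the function f can only lose information about X.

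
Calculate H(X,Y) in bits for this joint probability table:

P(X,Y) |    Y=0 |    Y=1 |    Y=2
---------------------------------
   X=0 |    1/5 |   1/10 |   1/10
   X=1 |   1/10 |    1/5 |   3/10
2.4464 bits

Joint entropy is H(X,Y) = -Σ_{x,y} p(x,y) log p(x,y).

Summing over all non-zero entries:
H(X,Y) = -[1/5·log_2(1/5) + 1/10·log_2(1/10) + 1/10·log_2(1/10) + 1/10·log_2(1/10) + 1/5·log_2(1/5) + 3/10·log_2(3/10)]
H(X,Y) = 2.4464 bits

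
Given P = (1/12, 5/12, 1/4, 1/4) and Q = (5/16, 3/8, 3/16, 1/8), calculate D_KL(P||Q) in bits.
0.2582 bits

KL divergence: D_KL(P||Q) = Σ p(x) log(p(x)/q(x))

Computing term by term:
  x=0: 1/12 × log_2[(1/12)/(5/16)] = 1/12 × -1.9069 = -0.1589
  x=1: 5/12 × log_2[(5/12)/(3/8)] = 5/12 × 0.1520 = 0.0633
  x=2: 1/4 × log_2[(1/4)/(3/16)] = 1/4 × 0.4150 = 0.1038
  x=3: 1/4 × log_2[(1/4)/(1/8)] = 1/4 × 1.0000 = 0.2500

D_KL(P||Q) = 0.2582 bits

Note: KL divergence is always non-negative and equals 0 iff P = Q.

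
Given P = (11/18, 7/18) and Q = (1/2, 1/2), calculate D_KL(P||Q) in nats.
0.0249 nats

KL divergence: D_KL(P||Q) = Σ p(x) log(p(x)/q(x))

Computing term by term:
  x=0: 11/18 × log_e[(11/18)/(1/2)] = 11/18 × 0.2007 = 0.1226
  x=1: 7/18 × log_e[(7/18)/(1/2)] = 7/18 × -0.2513 = -0.0977

D_KL(P||Q) = 0.0249 nats

Note: KL divergence is always non-negative and equals 0 iff P = Q.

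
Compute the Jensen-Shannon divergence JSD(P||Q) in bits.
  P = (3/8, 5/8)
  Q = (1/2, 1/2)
0.0115 bits

Jensen-Shannon divergence is:
JSD(P||Q) = 0.5 × D_KL(P||M) + 0.5 × D_KL(Q||M)
where M = 0.5 × (P + Q) is the mixture distribution.

M = 0.5 × (3/8, 5/8) + 0.5 × (1/2, 1/2) = (7/16, 9/16)

D_KL(P||M) = 0.0116 bits
D_KL(Q||M) = 0.0114 bits

JSD(P||Q) = 0.5 × 0.0116 + 0.5 × 0.0114 = 0.0115 bits

Unlike KL divergence, JSD is symmetric and bounded: 0 ≤ JSD ≤ log(2).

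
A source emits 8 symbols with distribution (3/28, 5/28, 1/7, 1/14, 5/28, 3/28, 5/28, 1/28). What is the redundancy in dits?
0.0401 dits

Redundancy measures how far a source is from maximum entropy:
R = H_max - H(X)

Maximum entropy for 8 symbols: H_max = log_10(8) = 0.9031 dits
Actual entropy: H(X) = 0.8630 dits
Redundancy: R = 0.9031 - 0.8630 = 0.0401 dits

This redundancy represents potential for compression: the source could be compressed by 0.0401 dits per symbol.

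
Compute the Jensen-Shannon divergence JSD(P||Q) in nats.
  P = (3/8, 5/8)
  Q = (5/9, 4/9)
0.0165 nats

Jensen-Shannon divergence is:
JSD(P||Q) = 0.5 × D_KL(P||M) + 0.5 × D_KL(Q||M)
where M = 0.5 × (P + Q) is the mixture distribution.

M = 0.5 × (3/8, 5/8) + 0.5 × (5/9, 4/9) = (0.465278, 0.534722)

D_KL(P||M) = 0.0166 nats
D_KL(Q||M) = 0.0163 nats

JSD(P||Q) = 0.5 × 0.0166 + 0.5 × 0.0163 = 0.0165 nats

Unlike KL divergence, JSD is symmetric and bounded: 0 ≤ JSD ≤ log(2).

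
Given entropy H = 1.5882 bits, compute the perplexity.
3.0067

Perplexity is 2^H (or exp(H) for natural log).

H = 1.5882 bits
Perplexity = 2^1.5882 = 3.0067

Interpretation: The model's uncertainty is equivalent to choosing uniformly among 3.0 options.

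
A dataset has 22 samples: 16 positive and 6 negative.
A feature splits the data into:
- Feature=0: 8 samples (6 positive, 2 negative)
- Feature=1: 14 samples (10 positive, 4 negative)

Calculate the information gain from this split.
0.0011 bits

Information Gain = H(Y) - H(Y|Feature)

Before split:
P(positive) = 16/22 = 0.7273
H(Y) = 0.8454 bits

After split:
Feature=0: H = 0.8113 bits (weight = 8/22)
Feature=1: H = 0.8631 bits (weight = 14/22)
H(Y|Feature) = (8/22)×0.8113 + (14/22)×0.8631 = 0.8443 bits

Information Gain = 0.8454 - 0.8443 = 0.0011 bits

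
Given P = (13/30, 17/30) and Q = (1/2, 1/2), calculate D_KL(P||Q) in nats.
0.0089 nats

KL divergence: D_KL(P||Q) = Σ p(x) log(p(x)/q(x))

Computing term by term:
  x=0: 13/30 × log_e[(13/30)/(1/2)] = 13/30 × -0.1431 = -0.0620
  x=1: 17/30 × log_e[(17/30)/(1/2)] = 17/30 × 0.1252 = 0.0709

D_KL(P||Q) = 0.0089 nats

Note: KL divergence is always non-negative and equals 0 iff P = Q.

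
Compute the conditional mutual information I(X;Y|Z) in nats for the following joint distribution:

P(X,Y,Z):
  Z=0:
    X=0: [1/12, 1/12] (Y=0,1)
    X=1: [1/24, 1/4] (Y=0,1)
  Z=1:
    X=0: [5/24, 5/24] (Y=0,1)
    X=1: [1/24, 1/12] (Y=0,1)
0.0389 nats

Conditional mutual information: I(X;Y|Z) = H(X|Z) + H(Y|Z) - H(X,Y|Z)

H(Z) = 0.6897
H(X,Z) = 1.2827 → H(X|Z) = 0.5930
H(Y,Z) = 1.3321 → H(Y|Z) = 0.6424
H(X,Y,Z) = 1.8862 → H(X,Y|Z) = 1.1966

I(X;Y|Z) = 0.5930 + 0.6424 - 1.1966 = 0.0389 nats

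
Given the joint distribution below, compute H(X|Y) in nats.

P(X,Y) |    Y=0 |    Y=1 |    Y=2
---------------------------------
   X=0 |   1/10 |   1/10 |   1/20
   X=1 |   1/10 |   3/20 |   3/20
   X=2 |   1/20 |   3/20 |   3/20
1.0481 nats

Using the chain rule: H(X|Y) = H(X,Y) - H(Y)

First, compute H(X,Y) = 2.1286 nats

Marginal P(Y) = (1/4, 2/5, 7/20)
H(Y) = 1.0805 nats

H(X|Y) = H(X,Y) - H(Y) = 2.1286 - 1.0805 = 1.0481 nats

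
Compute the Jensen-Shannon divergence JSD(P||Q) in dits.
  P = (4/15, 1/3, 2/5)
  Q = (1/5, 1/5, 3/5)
0.0091 dits

Jensen-Shannon divergence is:
JSD(P||Q) = 0.5 × D_KL(P||M) + 0.5 × D_KL(Q||M)
where M = 0.5 × (P + Q) is the mixture distribution.

M = 0.5 × (4/15, 1/3, 2/5) + 0.5 × (1/5, 1/5, 3/5) = (7/30, 4/15, 1/2)

D_KL(P||M) = 0.0090 dits
D_KL(Q||M) = 0.0091 dits

JSD(P||Q) = 0.5 × 0.0090 + 0.5 × 0.0091 = 0.0091 dits

Unlike KL divergence, JSD is symmetric and bounded: 0 ≤ JSD ≤ log(2).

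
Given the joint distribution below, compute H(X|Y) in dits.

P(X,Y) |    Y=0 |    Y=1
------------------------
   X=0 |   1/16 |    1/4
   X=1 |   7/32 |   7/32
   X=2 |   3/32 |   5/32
0.4496 dits

Using the chain rule: H(X|Y) = H(X,Y) - H(Y)

First, compute H(X,Y) = 0.7369 dits

Marginal P(Y) = (3/8, 5/8)
H(Y) = 0.2873 dits

H(X|Y) = H(X,Y) - H(Y) = 0.7369 - 0.2873 = 0.4496 dits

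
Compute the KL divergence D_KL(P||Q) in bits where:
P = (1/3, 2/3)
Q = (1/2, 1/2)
0.0817 bits

KL divergence: D_KL(P||Q) = Σ p(x) log(p(x)/q(x))

Computing term by term:
  x=0: 1/3 × log_2[(1/3)/(1/2)] = 1/3 × -0.5850 = -0.1950
  x=1: 2/3 × log_2[(2/3)/(1/2)] = 2/3 × 0.4150 = 0.2767

D_KL(P||Q) = 0.0817 bits

Note: KL divergence is always non-negative and equals 0 iff P = Q.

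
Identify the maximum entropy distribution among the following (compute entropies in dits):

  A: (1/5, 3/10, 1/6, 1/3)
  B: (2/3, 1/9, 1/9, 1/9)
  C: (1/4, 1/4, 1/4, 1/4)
C

For a discrete distribution over n outcomes, entropy is maximized by the uniform distribution.

Computing entropies:
H(A) = 0.5854 dits
H(B) = 0.4355 dits
H(C) = 0.6021 dits

The uniform distribution (where all probabilities equal 1/4) achieves the maximum entropy of log_10(4) = 0.6021 dits.

Distribution C has the highest entropy.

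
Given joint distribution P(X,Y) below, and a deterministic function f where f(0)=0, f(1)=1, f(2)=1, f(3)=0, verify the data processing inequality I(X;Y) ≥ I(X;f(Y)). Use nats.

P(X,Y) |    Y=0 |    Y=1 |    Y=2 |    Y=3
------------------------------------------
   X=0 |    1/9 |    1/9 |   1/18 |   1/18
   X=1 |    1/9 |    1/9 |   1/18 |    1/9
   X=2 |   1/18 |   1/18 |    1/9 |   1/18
I(X;Y) = 0.0411, I(X;f(Y)) = 0.0096, inequality holds: 0.0411 ≥ 0.0096

Data Processing Inequality: For any Markov chain X → Y → Z, we have I(X;Y) ≥ I(X;Z).

Here Z = f(Y) is a deterministic function of Y, forming X → Y → Z.

Original I(X;Y) = 0.0411 nats

After applying f:
P(X,Z) where Z=f(Y):
- P(X,Z=0) = P(X,Y=0) + P(X,Y=3)
- P(X,Z=1) = P(X,Y=1) + P(X,Y=2)

I(X;Z) = I(X;f(Y)) = 0.0096 nats

Verification: 0.0411 ≥ 0.0096 ✓

Information cannot be created by processing; the function f can only lose information about X.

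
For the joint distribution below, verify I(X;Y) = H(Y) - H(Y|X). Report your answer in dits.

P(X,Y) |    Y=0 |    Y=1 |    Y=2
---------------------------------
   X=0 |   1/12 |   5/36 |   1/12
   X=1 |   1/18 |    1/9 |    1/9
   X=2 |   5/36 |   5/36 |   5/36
I(X;Y) = 0.0054 dits

Mutual information has multiple equivalent forms:
- I(X;Y) = H(X) - H(X|Y)
- I(X;Y) = H(Y) - H(Y|X)
- I(X;Y) = H(X) + H(Y) - H(X,Y)

Computing all quantities:
H(X) = 0.4703, H(Y) = 0.4731, H(X,Y) = 0.9380
H(X|Y) = 0.4649, H(Y|X) = 0.4677

Verification:
H(X) - H(X|Y) = 0.4703 - 0.4649 = 0.0054
H(Y) - H(Y|X) = 0.4731 - 0.4677 = 0.0054
H(X) + H(Y) - H(X,Y) = 0.4703 + 0.4731 - 0.9380 = 0.0054

All forms give I(X;Y) = 0.0054 dits. ✓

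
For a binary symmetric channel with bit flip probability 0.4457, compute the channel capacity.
0.0085 bits

For a binary symmetric channel (BSC) with error probability p:
Capacity C = 1 - H(p) bits per symbol

where H(p) = -p log₂(p) - (1-p) log₂(1-p) is the binary entropy function.

H(0.4457) = 0.9915 bits
C = 1 - 0.9915 = 0.0085 bits per symbol

This means we can reliably transmit up to 0.0085 bits of information per channel use.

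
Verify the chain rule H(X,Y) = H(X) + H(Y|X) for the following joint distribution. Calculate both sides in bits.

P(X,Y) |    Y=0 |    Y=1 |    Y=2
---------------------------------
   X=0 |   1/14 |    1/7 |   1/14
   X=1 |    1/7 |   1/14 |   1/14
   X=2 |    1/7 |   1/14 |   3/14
H(X,Y) = 3.0391, H(X) = 1.5567, H(Y|X) = 1.4825 (all in bits)

Chain rule: H(X,Y) = H(X) + H(Y|X)

Left side — joint entropy directly:
H(X,Y) = -Σ p(x,y) log p(x,y) = 3.0391 bits

Right side — compute H(Y|X) from the conditional distributions:
P(X) = (2/7, 2/7, 3/7), so H(X) = 1.5567 bits
H(Y|X) = Σ_x P(X=x) · H(Y|X=x):
  P(Y|X=0) = (1/4, 1/2, 1/4), H(Y|X=0) = 1.5000, weight P(X=0) = 2/7
  P(Y|X=1) = (1/2, 1/4, 1/4), H(Y|X=1) = 1.5000, weight P(X=1) = 2/7
  P(Y|X=2) = (1/3, 1/6, 1/2), H(Y|X=2) = 1.4591, weight P(X=2) = 3/7
H(Y|X) = 1.4825 bits

H(X) + H(Y|X) = 1.5567 + 1.4825 = 3.0391 bits

Both sides equal 3.0391 bits. ✓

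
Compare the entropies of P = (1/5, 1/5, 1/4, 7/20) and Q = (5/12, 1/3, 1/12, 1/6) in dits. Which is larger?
P

Computing entropies in dits:
H(P) = 0.5897
H(Q) = 0.5371

Distribution P has higher entropy.

Intuition: The distribution closer to uniform (more spread out) has higher entropy.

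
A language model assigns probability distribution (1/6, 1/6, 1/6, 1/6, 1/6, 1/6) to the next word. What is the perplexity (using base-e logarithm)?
6.0000

Perplexity is e^H (or exp(H) for natural log).

First, H = -Σ p log p = 1.7918 nats
Perplexity = e^1.7918 = 6.0000

Interpretation: The model's uncertainty is equivalent to choosing uniformly among 6.0 options.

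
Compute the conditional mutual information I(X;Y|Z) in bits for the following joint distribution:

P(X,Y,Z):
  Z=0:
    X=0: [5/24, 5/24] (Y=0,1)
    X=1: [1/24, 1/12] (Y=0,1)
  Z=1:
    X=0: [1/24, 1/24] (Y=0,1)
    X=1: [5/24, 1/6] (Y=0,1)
0.0085 bits

Conditional mutual information: I(X;Y|Z) = H(X|Z) + H(Y|Z) - H(X,Y|Z)

H(Z) = 0.9950
H(X,Z) = 1.7307 → H(X|Z) = 0.7357
H(Y,Z) = 1.9899 → H(Y|Z) = 0.9949
H(X,Y,Z) = 2.7171 → H(X,Y|Z) = 1.7221

I(X;Y|Z) = 0.7357 + 0.9949 - 1.7221 = 0.0085 bits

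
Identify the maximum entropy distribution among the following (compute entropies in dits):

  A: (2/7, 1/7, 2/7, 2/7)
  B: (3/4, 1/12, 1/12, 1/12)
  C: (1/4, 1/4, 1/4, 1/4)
C

For a discrete distribution over n outcomes, entropy is maximized by the uniform distribution.

Computing entropies:
H(A) = 0.5871 dits
H(B) = 0.3635 dits
H(C) = 0.6021 dits

The uniform distribution (where all probabilities equal 1/4) achieves the maximum entropy of log_10(4) = 0.6021 dits.

Distribution C has the highest entropy.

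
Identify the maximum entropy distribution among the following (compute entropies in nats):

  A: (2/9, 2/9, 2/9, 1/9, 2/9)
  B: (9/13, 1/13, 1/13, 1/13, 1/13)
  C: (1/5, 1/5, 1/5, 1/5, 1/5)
C

For a discrete distribution over n outcomes, entropy is maximized by the uniform distribution.

Computing entropies:
H(A) = 1.5811 nats
H(B) = 1.0438 nats
H(C) = 1.6094 nats

The uniform distribution (where all probabilities equal 1/5) achieves the maximum entropy of log_e(5) = 1.6094 nats.

Distribution C has the highest entropy.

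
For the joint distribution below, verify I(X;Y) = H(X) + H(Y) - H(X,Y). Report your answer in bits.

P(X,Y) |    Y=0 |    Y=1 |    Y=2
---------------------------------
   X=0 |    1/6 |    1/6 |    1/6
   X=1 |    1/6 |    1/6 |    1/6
I(X;Y) = 0.0000 bits

Mutual information has multiple equivalent forms:
- I(X;Y) = H(X) - H(X|Y)
- I(X;Y) = H(Y) - H(Y|X)
- I(X;Y) = H(X) + H(Y) - H(X,Y)

Computing all quantities:
H(X) = 1.0000, H(Y) = 1.5850, H(X,Y) = 2.5850
H(X|Y) = 1.0000, H(Y|X) = 1.5850

Verification:
H(X) - H(X|Y) = 1.0000 - 1.0000 = 0.0000
H(Y) - H(Y|X) = 1.5850 - 1.5850 = 0.0000
H(X) + H(Y) - H(X,Y) = 1.0000 + 1.5850 - 2.5850 = 0.0000

All forms give I(X;Y) = 0.0000 bits. ✓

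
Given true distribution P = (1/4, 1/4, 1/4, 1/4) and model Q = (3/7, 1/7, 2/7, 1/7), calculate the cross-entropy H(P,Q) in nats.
1.4980 nats

Cross-entropy: H(P,Q) = -Σ p(x) log q(x)

Alternatively: H(P,Q) = H(P) + D_KL(P||Q)
H(P) = 1.3863 nats
D_KL(P||Q) = 0.1117 nats

H(P,Q) = 1.3863 + 0.1117 = 1.4980 nats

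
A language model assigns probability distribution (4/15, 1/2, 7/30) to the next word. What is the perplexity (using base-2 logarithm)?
2.8253

Perplexity is 2^H (or exp(H) for natural log).

First, H = -Σ p log p = 1.4984 bits
Perplexity = 2^1.4984 = 2.8253

Interpretation: The model's uncertainty is equivalent to choosing uniformly among 2.8 options.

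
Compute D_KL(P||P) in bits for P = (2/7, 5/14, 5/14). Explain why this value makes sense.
0.0000 bits

KL divergence satisfies the Gibbs inequality: D_KL(P||Q) ≥ 0 for all distributions P, Q.

D_KL(P||Q) = Σ p(x) log(p(x)/q(x))
Each term is p(x) × log_2(p(x)/p(x)) = p(x) × log_2(1) = 0, so the sum is 0.
D_KL(P||Q) = 0.0000 bits

When P = Q, the KL divergence is exactly 0, as there is no 'divergence' between identical distributions.

This non-negativity is a fundamental property: relative entropy cannot be negative because it measures how different Q is from P.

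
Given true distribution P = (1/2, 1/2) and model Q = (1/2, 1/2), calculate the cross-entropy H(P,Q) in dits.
0.3010 dits

Cross-entropy: H(P,Q) = -Σ p(x) log q(x)

Alternatively: H(P,Q) = H(P) + D_KL(P||Q)
H(P) = 0.3010 dits
D_KL(P||Q) = 0.0000 dits

H(P,Q) = 0.3010 + 0.0000 = 0.3010 dits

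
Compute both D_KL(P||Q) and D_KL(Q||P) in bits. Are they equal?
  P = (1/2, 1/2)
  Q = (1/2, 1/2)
D_KL(P||Q) = 0.0000, D_KL(Q||P) = 0.0000

KL divergence is not symmetric: D_KL(P||Q) ≠ D_KL(Q||P) in general.

D_KL(P||Q) = 0.0000 bits
D_KL(Q||P) = 0.0000 bits

In this case they happen to be equal (to 4 decimal places).

This asymmetry is why KL divergence is not a true distance metric.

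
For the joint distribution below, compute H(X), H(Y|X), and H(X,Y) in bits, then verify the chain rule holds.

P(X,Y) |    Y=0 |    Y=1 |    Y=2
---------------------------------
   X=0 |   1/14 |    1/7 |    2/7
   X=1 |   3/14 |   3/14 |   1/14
H(X,Y) = 2.4138, H(X) = 1.0000, H(Y|X) = 1.4138 (all in bits)

Chain rule: H(X,Y) = H(X) + H(Y|X)

Left side — joint entropy directly:
H(X,Y) = -Σ p(x,y) log p(x,y) = 2.4138 bits

Right side — compute H(Y|X) from the conditional distributions:
P(X) = (1/2, 1/2), so H(X) = 1.0000 bits
H(Y|X) = Σ_x P(X=x) · H(Y|X=x):
  P(Y|X=0) = (1/7, 2/7, 4/7), H(Y|X=0) = 1.3788, weight P(X=0) = 1/2
  P(Y|X=1) = (3/7, 3/7, 1/7), H(Y|X=1) = 1.4488, weight P(X=1) = 1/2
H(Y|X) = 1.4138 bits

H(X) + H(Y|X) = 1.0000 + 1.4138 = 2.4138 bits

Both sides equal 2.4138 bits. ✓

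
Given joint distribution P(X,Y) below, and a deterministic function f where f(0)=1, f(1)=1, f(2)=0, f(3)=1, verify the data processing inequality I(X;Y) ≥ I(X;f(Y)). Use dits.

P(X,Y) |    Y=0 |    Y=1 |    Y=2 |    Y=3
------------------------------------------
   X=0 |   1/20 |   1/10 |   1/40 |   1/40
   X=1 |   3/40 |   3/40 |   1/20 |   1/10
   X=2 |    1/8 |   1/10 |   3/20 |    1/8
I(X;Y) = 0.0198, I(X;f(Y)) = 0.0075, inequality holds: 0.0198 ≥ 0.0075

Data Processing Inequality: For any Markov chain X → Y → Z, we have I(X;Y) ≥ I(X;Z).

Here Z = f(Y) is a deterministic function of Y, forming X → Y → Z.

Original I(X;Y) = 0.0198 dits

After applying f:
P(X,Z) where Z=f(Y):
- P(X,Z=0) = P(X,Y=2)
- P(X,Z=1) = P(X,Y=0) + P(X,Y=1) + P(X,Y=3)

I(X;Z) = I(X;f(Y)) = 0.0075 dits

Verification: 0.0198 ≥ 0.0075 ✓

Information cannot be created by processing; the function f can only lose information about X.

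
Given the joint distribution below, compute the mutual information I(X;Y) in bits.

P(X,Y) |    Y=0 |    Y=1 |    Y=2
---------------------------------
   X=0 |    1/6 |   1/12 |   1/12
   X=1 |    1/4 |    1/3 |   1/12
0.0463 bits

Mutual information: I(X;Y) = H(X) + H(Y) - H(X,Y)

Marginals:
P(X) = (1/3, 2/3), H(X) = 0.9183 bits
P(Y) = (5/12, 5/12, 1/6), H(Y) = 1.4834 bits

Joint entropy: H(X,Y) = 2.3554 bits

I(X;Y) = 0.9183 + 1.4834 - 2.3554 = 0.0463 bits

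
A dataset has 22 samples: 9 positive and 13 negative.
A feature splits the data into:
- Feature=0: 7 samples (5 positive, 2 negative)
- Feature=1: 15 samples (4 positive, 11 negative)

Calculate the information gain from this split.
0.1310 bits

Information Gain = H(Y) - H(Y|Feature)

Before split:
P(positive) = 9/22 = 0.4091
H(Y) = 0.9760 bits

After split:
Feature=0: H = 0.8631 bits (weight = 7/22)
Feature=1: H = 0.8366 bits (weight = 15/22)
H(Y|Feature) = (7/22)×0.8631 + (15/22)×0.8366 = 0.8451 bits

Information Gain = 0.9760 - 0.8451 = 0.1310 bits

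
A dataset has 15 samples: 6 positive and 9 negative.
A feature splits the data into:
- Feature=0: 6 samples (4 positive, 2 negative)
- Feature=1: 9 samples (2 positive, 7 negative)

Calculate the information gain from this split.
0.1451 bits

Information Gain = H(Y) - H(Y|Feature)

Before split:
P(positive) = 6/15 = 0.4000
H(Y) = 0.9710 bits

After split:
Feature=0: H = 0.9183 bits (weight = 6/15)
Feature=1: H = 0.7642 bits (weight = 9/15)
H(Y|Feature) = (6/15)×0.9183 + (9/15)×0.7642 = 0.8258 bits

Information Gain = 0.9710 - 0.8258 = 0.1451 bits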